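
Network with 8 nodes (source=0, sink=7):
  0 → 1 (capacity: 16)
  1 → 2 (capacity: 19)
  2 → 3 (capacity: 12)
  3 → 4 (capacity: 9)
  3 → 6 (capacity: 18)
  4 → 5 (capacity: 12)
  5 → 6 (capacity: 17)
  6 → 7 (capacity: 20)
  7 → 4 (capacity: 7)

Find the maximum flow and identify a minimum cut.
Max flow = 12, Min cut edges: (2,3)

Maximum flow: 12
Minimum cut: (2,3)
Partition: S = [0, 1, 2], T = [3, 4, 5, 6, 7]

Max-flow min-cut theorem verified: both equal 12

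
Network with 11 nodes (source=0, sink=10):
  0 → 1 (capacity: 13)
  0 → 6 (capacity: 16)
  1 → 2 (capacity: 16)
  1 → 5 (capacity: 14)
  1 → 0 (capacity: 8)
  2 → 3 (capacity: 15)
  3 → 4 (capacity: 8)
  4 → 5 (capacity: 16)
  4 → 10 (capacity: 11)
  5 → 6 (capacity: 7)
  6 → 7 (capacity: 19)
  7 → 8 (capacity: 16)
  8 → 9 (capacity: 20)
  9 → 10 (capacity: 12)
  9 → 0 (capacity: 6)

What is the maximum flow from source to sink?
Maximum flow = 20

Max flow: 20

Flow assignment:
  0 → 1: 13/13
  0 → 6: 11/16
  1 → 2: 8/16
  1 → 5: 5/14
  2 → 3: 8/15
  3 → 4: 8/8
  4 → 10: 8/11
  5 → 6: 5/7
  6 → 7: 16/19
  7 → 8: 16/16
  8 → 9: 16/20
  9 → 10: 12/12
  9 → 0: 4/6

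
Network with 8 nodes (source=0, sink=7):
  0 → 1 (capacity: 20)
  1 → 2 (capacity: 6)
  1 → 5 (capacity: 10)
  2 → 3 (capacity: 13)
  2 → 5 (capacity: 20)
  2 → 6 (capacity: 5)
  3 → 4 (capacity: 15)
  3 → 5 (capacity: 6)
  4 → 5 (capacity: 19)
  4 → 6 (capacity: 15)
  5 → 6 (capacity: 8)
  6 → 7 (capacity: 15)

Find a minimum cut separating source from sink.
Min cut value = 14, edges: (1,2), (5,6)

Min cut value: 14
Partition: S = [0, 1, 5], T = [2, 3, 4, 6, 7]
Cut edges: (1,2), (5,6)

By max-flow min-cut theorem, max flow = min cut = 14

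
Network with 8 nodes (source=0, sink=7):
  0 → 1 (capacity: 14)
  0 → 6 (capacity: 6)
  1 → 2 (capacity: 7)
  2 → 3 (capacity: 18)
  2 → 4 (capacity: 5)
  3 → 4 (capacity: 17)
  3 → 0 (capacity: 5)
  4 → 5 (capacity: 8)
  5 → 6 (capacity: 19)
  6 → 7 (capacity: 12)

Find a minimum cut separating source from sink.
Min cut value = 12, edges: (6,7)

Min cut value: 12
Partition: S = [0, 1, 2, 3, 4, 5, 6], T = [7]
Cut edges: (6,7)

By max-flow min-cut theorem, max flow = min cut = 12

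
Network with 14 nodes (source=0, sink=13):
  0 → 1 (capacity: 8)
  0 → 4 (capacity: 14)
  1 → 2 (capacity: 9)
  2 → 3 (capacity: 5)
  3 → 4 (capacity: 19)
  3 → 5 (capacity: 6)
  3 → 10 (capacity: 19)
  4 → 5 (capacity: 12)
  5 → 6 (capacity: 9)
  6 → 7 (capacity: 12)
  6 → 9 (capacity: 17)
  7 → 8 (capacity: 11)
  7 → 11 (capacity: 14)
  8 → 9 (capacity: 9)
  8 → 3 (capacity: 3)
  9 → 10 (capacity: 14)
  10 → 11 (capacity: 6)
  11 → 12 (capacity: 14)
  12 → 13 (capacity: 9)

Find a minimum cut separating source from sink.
Min cut value = 9, edges: (12,13)

Min cut value: 9
Partition: S = [0, 1, 2, 3, 4, 5, 6, 7, 8, 9, 10, 11, 12], T = [13]
Cut edges: (12,13)

By max-flow min-cut theorem, max flow = min cut = 9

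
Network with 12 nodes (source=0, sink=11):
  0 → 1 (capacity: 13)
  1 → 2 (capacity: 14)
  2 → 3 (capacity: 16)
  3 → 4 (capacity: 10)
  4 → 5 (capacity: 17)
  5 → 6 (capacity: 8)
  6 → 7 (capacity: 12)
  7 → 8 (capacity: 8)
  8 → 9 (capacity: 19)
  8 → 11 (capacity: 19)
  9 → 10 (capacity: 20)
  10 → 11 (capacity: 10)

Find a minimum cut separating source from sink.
Min cut value = 8, edges: (7,8)

Min cut value: 8
Partition: S = [0, 1, 2, 3, 4, 5, 6, 7], T = [8, 9, 10, 11]
Cut edges: (7,8)

By max-flow min-cut theorem, max flow = min cut = 8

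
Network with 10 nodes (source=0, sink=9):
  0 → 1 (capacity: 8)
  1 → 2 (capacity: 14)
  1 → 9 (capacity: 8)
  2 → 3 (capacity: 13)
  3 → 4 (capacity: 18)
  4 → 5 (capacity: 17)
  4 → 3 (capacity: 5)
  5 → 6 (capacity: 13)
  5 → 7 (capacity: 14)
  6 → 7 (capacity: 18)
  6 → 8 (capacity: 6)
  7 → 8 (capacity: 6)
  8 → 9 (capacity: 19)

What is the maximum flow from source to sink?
Maximum flow = 8

Max flow: 8

Flow assignment:
  0 → 1: 8/8
  1 → 9: 8/8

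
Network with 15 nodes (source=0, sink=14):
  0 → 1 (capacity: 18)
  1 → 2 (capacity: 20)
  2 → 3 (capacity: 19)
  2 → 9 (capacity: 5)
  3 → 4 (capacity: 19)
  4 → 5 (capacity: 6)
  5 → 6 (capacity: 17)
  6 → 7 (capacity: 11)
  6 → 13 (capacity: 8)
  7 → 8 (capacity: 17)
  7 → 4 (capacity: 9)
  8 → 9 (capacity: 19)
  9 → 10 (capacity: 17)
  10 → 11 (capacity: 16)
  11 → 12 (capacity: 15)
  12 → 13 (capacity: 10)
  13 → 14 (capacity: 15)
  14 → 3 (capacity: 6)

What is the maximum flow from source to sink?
Maximum flow = 11

Max flow: 11

Flow assignment:
  0 → 1: 11/18
  1 → 2: 11/20
  2 → 3: 6/19
  2 → 9: 5/5
  3 → 4: 6/19
  4 → 5: 6/6
  5 → 6: 6/17
  6 → 13: 6/8
  9 → 10: 5/17
  10 → 11: 5/16
  11 → 12: 5/15
  12 → 13: 5/10
  13 → 14: 11/15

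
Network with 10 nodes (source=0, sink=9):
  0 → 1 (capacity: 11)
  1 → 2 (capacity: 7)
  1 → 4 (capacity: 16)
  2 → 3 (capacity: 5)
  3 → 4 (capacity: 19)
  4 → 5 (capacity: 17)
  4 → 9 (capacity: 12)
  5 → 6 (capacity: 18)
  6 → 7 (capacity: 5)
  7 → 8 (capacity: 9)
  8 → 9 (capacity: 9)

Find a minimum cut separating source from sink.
Min cut value = 11, edges: (0,1)

Min cut value: 11
Partition: S = [0], T = [1, 2, 3, 4, 5, 6, 7, 8, 9]
Cut edges: (0,1)

By max-flow min-cut theorem, max flow = min cut = 11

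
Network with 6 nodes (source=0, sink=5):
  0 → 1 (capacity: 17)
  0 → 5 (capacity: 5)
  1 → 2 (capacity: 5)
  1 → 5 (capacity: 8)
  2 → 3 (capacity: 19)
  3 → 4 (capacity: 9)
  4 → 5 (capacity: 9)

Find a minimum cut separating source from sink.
Min cut value = 18, edges: (0,5), (1,2), (1,5)

Min cut value: 18
Partition: S = [0, 1], T = [2, 3, 4, 5]
Cut edges: (0,5), (1,2), (1,5)

By max-flow min-cut theorem, max flow = min cut = 18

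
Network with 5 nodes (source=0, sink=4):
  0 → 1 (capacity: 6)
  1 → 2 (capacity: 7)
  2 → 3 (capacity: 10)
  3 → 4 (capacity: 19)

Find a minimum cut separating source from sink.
Min cut value = 6, edges: (0,1)

Min cut value: 6
Partition: S = [0], T = [1, 2, 3, 4]
Cut edges: (0,1)

By max-flow min-cut theorem, max flow = min cut = 6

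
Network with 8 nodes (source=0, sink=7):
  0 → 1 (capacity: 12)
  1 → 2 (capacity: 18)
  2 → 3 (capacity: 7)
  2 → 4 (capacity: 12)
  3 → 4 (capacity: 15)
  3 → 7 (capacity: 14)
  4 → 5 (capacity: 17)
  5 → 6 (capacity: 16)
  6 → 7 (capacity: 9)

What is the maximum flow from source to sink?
Maximum flow = 12

Max flow: 12

Flow assignment:
  0 → 1: 12/12
  1 → 2: 12/18
  2 → 3: 7/7
  2 → 4: 5/12
  3 → 7: 7/14
  4 → 5: 5/17
  5 → 6: 5/16
  6 → 7: 5/9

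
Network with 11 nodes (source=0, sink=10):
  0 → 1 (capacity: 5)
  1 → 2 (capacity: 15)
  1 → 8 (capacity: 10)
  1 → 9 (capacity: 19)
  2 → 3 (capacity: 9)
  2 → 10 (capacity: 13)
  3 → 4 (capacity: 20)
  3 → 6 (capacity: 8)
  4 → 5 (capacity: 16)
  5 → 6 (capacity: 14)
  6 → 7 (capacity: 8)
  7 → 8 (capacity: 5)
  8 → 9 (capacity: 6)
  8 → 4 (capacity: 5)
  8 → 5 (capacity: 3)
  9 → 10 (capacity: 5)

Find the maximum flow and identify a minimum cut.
Max flow = 5, Min cut edges: (0,1)

Maximum flow: 5
Minimum cut: (0,1)
Partition: S = [0], T = [1, 2, 3, 4, 5, 6, 7, 8, 9, 10]

Max-flow min-cut theorem verified: both equal 5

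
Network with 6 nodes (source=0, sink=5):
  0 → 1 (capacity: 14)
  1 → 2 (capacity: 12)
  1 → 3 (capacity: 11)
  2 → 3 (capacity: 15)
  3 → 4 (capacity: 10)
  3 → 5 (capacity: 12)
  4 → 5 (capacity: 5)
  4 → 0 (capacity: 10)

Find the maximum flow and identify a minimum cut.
Max flow = 14, Min cut edges: (0,1)

Maximum flow: 14
Minimum cut: (0,1)
Partition: S = [0], T = [1, 2, 3, 4, 5]

Max-flow min-cut theorem verified: both equal 14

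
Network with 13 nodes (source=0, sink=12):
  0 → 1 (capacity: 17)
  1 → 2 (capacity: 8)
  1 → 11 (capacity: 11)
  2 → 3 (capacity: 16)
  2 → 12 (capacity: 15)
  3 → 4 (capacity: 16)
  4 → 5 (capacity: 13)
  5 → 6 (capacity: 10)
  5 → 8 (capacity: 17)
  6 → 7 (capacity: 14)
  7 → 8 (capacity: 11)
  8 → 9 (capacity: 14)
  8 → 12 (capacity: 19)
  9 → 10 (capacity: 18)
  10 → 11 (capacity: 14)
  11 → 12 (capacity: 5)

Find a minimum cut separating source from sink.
Min cut value = 13, edges: (1,2), (11,12)

Min cut value: 13
Partition: S = [0, 1, 9, 10, 11], T = [2, 3, 4, 5, 6, 7, 8, 12]
Cut edges: (1,2), (11,12)

By max-flow min-cut theorem, max flow = min cut = 13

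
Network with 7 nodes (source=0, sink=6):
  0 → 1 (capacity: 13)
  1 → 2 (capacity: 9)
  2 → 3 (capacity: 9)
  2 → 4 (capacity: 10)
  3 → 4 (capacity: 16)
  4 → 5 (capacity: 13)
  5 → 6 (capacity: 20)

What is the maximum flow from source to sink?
Maximum flow = 9

Max flow: 9

Flow assignment:
  0 → 1: 9/13
  1 → 2: 9/9
  2 → 4: 9/10
  4 → 5: 9/13
  5 → 6: 9/20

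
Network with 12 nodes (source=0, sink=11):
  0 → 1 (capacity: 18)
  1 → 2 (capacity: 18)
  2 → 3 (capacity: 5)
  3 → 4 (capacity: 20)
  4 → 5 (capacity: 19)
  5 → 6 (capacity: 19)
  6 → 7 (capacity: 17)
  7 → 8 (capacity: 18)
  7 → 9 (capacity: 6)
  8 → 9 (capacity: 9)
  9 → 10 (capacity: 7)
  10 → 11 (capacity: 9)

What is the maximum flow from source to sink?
Maximum flow = 5

Max flow: 5

Flow assignment:
  0 → 1: 5/18
  1 → 2: 5/18
  2 → 3: 5/5
  3 → 4: 5/20
  4 → 5: 5/19
  5 → 6: 5/19
  6 → 7: 5/17
  7 → 9: 5/6
  9 → 10: 5/7
  10 → 11: 5/9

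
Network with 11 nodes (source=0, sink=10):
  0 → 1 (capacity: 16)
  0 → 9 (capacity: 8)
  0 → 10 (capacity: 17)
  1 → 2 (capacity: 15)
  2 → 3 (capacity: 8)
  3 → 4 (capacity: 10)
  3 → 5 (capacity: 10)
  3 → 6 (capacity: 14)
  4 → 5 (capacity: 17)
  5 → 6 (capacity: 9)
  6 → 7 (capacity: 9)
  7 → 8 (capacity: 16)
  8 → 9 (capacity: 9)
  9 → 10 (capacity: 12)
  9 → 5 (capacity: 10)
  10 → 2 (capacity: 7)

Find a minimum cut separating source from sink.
Min cut value = 29, edges: (0,10), (9,10)

Min cut value: 29
Partition: S = [0, 1, 2, 3, 4, 5, 6, 7, 8, 9], T = [10]
Cut edges: (0,10), (9,10)

By max-flow min-cut theorem, max flow = min cut = 29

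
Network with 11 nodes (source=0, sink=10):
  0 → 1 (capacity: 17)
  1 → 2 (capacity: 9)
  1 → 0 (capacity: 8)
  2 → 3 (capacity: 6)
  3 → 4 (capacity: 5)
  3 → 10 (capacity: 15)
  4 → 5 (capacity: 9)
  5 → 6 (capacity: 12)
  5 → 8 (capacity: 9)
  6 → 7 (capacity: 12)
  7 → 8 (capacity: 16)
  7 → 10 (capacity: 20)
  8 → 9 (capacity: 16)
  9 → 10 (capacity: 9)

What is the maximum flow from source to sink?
Maximum flow = 6

Max flow: 6

Flow assignment:
  0 → 1: 6/17
  1 → 2: 6/9
  2 → 3: 6/6
  3 → 10: 6/15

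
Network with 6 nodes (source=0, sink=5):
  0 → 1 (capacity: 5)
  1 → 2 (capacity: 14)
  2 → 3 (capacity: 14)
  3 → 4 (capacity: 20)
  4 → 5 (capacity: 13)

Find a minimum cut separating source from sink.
Min cut value = 5, edges: (0,1)

Min cut value: 5
Partition: S = [0], T = [1, 2, 3, 4, 5]
Cut edges: (0,1)

By max-flow min-cut theorem, max flow = min cut = 5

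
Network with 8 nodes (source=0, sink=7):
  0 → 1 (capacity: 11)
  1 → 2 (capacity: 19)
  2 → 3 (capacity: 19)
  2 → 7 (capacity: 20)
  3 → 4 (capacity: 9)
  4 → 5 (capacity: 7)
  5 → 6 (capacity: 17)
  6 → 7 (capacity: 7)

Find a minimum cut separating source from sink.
Min cut value = 11, edges: (0,1)

Min cut value: 11
Partition: S = [0], T = [1, 2, 3, 4, 5, 6, 7]
Cut edges: (0,1)

By max-flow min-cut theorem, max flow = min cut = 11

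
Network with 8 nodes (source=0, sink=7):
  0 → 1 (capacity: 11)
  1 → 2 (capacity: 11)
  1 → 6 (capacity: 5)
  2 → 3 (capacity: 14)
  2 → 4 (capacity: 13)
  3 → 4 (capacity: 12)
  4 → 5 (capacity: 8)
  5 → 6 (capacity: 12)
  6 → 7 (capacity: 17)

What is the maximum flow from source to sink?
Maximum flow = 11

Max flow: 11

Flow assignment:
  0 → 1: 11/11
  1 → 2: 6/11
  1 → 6: 5/5
  2 → 4: 6/13
  4 → 5: 6/8
  5 → 6: 6/12
  6 → 7: 11/17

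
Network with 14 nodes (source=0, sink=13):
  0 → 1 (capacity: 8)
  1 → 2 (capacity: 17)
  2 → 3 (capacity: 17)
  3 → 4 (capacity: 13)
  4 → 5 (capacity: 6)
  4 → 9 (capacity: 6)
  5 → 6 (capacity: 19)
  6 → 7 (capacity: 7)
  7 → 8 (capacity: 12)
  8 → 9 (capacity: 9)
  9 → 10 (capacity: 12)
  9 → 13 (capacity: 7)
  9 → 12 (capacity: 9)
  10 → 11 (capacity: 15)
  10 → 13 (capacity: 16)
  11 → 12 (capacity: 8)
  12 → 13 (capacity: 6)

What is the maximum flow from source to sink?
Maximum flow = 8

Max flow: 8

Flow assignment:
  0 → 1: 8/8
  1 → 2: 8/17
  2 → 3: 8/17
  3 → 4: 8/13
  4 → 5: 2/6
  4 → 9: 6/6
  5 → 6: 2/19
  6 → 7: 2/7
  7 → 8: 2/12
  8 → 9: 2/9
  9 → 10: 1/12
  9 → 13: 7/7
  10 → 13: 1/16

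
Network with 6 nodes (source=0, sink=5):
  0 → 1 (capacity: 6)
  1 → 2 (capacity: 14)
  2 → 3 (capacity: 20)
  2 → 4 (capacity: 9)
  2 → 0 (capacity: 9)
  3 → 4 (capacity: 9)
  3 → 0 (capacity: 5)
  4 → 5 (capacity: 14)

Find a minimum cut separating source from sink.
Min cut value = 6, edges: (0,1)

Min cut value: 6
Partition: S = [0], T = [1, 2, 3, 4, 5]
Cut edges: (0,1)

By max-flow min-cut theorem, max flow = min cut = 6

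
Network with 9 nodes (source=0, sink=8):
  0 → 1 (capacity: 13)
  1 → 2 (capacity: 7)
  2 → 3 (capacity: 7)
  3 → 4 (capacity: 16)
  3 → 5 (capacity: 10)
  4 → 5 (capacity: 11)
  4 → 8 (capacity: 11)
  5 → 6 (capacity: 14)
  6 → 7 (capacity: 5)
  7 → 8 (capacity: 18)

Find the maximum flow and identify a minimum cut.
Max flow = 7, Min cut edges: (2,3)

Maximum flow: 7
Minimum cut: (2,3)
Partition: S = [0, 1, 2], T = [3, 4, 5, 6, 7, 8]

Max-flow min-cut theorem verified: both equal 7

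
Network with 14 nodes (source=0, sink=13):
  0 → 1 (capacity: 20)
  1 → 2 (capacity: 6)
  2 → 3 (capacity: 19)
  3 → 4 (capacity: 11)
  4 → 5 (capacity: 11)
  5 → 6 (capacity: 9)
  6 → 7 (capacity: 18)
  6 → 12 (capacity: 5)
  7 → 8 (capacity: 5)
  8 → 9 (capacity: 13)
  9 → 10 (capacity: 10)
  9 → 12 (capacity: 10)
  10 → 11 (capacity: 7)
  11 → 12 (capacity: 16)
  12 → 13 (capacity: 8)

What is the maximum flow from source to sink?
Maximum flow = 6

Max flow: 6

Flow assignment:
  0 → 1: 6/20
  1 → 2: 6/6
  2 → 3: 6/19
  3 → 4: 6/11
  4 → 5: 6/11
  5 → 6: 6/9
  6 → 7: 1/18
  6 → 12: 5/5
  7 → 8: 1/5
  8 → 9: 1/13
  9 → 12: 1/10
  12 → 13: 6/8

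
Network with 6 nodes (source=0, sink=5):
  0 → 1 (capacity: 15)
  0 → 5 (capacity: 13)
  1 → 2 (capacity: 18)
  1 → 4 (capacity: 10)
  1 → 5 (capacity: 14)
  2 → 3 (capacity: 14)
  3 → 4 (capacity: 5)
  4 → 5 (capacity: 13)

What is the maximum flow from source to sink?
Maximum flow = 28

Max flow: 28

Flow assignment:
  0 → 1: 15/15
  0 → 5: 13/13
  1 → 4: 1/10
  1 → 5: 14/14
  4 → 5: 1/13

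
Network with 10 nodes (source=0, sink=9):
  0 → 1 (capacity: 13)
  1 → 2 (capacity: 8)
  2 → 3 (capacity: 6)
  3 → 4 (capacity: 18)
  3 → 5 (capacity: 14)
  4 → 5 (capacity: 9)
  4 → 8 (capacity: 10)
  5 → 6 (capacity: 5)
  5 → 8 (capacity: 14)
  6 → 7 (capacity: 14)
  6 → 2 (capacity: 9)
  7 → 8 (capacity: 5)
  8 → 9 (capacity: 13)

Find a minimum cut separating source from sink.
Min cut value = 6, edges: (2,3)

Min cut value: 6
Partition: S = [0, 1, 2], T = [3, 4, 5, 6, 7, 8, 9]
Cut edges: (2,3)

By max-flow min-cut theorem, max flow = min cut = 6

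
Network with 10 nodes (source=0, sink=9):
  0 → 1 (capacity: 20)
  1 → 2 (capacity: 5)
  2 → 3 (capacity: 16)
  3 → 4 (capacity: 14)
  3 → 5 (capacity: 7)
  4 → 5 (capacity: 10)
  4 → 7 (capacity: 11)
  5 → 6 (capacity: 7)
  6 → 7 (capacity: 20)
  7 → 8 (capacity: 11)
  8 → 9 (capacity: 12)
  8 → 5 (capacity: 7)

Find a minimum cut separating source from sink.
Min cut value = 5, edges: (1,2)

Min cut value: 5
Partition: S = [0, 1], T = [2, 3, 4, 5, 6, 7, 8, 9]
Cut edges: (1,2)

By max-flow min-cut theorem, max flow = min cut = 5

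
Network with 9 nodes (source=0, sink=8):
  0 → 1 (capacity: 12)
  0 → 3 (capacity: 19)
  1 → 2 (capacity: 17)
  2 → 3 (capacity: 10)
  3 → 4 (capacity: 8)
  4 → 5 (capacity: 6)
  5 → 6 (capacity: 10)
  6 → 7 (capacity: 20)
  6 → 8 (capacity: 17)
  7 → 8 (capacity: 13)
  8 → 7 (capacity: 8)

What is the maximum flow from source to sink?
Maximum flow = 6

Max flow: 6

Flow assignment:
  0 → 1: 6/12
  1 → 2: 6/17
  2 → 3: 6/10
  3 → 4: 6/8
  4 → 5: 6/6
  5 → 6: 6/10
  6 → 8: 6/17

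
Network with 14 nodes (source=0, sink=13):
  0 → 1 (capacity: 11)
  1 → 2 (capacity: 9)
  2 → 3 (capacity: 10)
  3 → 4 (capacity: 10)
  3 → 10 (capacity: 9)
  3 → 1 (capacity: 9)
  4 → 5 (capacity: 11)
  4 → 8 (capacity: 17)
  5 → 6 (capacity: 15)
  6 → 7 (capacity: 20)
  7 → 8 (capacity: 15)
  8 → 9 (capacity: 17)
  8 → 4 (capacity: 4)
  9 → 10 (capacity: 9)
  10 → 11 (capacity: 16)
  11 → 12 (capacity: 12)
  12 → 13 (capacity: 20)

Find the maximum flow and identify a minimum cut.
Max flow = 9, Min cut edges: (1,2)

Maximum flow: 9
Minimum cut: (1,2)
Partition: S = [0, 1], T = [2, 3, 4, 5, 6, 7, 8, 9, 10, 11, 12, 13]

Max-flow min-cut theorem verified: both equal 9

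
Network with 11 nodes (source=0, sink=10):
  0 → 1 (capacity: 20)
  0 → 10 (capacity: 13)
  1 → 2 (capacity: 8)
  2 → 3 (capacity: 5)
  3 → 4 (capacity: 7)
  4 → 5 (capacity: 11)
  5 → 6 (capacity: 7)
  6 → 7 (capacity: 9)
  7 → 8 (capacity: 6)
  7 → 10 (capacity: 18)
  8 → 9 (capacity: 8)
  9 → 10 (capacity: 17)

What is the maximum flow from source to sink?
Maximum flow = 18

Max flow: 18

Flow assignment:
  0 → 1: 5/20
  0 → 10: 13/13
  1 → 2: 5/8
  2 → 3: 5/5
  3 → 4: 5/7
  4 → 5: 5/11
  5 → 6: 5/7
  6 → 7: 5/9
  7 → 10: 5/18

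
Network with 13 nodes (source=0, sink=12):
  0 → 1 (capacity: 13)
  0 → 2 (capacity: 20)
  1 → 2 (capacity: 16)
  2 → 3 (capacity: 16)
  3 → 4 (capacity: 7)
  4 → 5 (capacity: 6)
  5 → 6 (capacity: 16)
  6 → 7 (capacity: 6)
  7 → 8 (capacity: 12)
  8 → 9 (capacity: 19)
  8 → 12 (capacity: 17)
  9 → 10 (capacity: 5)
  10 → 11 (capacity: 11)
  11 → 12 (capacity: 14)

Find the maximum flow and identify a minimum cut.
Max flow = 6, Min cut edges: (6,7)

Maximum flow: 6
Minimum cut: (6,7)
Partition: S = [0, 1, 2, 3, 4, 5, 6], T = [7, 8, 9, 10, 11, 12]

Max-flow min-cut theorem verified: both equal 6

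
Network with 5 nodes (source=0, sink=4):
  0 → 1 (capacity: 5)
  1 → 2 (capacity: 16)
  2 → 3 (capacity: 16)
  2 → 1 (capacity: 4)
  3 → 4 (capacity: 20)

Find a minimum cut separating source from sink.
Min cut value = 5, edges: (0,1)

Min cut value: 5
Partition: S = [0], T = [1, 2, 3, 4]
Cut edges: (0,1)

By max-flow min-cut theorem, max flow = min cut = 5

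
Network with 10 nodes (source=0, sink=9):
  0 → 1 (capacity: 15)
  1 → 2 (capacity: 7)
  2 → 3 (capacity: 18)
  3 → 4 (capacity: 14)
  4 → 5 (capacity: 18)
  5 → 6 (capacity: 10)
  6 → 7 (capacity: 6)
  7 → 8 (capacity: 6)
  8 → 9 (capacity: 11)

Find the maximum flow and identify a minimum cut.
Max flow = 6, Min cut edges: (7,8)

Maximum flow: 6
Minimum cut: (7,8)
Partition: S = [0, 1, 2, 3, 4, 5, 6, 7], T = [8, 9]

Max-flow min-cut theorem verified: both equal 6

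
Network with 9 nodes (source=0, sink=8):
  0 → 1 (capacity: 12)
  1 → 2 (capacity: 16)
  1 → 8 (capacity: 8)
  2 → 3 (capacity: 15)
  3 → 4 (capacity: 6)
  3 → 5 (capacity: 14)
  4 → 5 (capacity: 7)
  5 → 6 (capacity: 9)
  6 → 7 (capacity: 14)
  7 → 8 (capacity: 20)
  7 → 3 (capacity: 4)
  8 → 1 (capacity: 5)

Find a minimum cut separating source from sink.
Min cut value = 12, edges: (0,1)

Min cut value: 12
Partition: S = [0], T = [1, 2, 3, 4, 5, 6, 7, 8]
Cut edges: (0,1)

By max-flow min-cut theorem, max flow = min cut = 12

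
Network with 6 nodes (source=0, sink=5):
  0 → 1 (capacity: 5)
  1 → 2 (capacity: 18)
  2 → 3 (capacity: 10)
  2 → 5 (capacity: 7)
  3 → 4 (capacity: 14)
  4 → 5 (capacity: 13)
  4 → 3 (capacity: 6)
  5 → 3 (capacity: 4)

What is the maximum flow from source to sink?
Maximum flow = 5

Max flow: 5

Flow assignment:
  0 → 1: 5/5
  1 → 2: 5/18
  2 → 5: 5/7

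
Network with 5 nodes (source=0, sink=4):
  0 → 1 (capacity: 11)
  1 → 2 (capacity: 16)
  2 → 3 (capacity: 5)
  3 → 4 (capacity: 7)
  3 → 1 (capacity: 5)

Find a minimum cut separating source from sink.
Min cut value = 5, edges: (2,3)

Min cut value: 5
Partition: S = [0, 1, 2], T = [3, 4]
Cut edges: (2,3)

By max-flow min-cut theorem, max flow = min cut = 5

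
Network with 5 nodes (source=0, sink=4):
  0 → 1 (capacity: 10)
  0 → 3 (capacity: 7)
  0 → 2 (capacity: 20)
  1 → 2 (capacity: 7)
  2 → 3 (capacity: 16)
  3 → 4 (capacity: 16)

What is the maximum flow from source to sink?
Maximum flow = 16

Max flow: 16

Flow assignment:
  0 → 1: 7/10
  0 → 2: 9/20
  1 → 2: 7/7
  2 → 3: 16/16
  3 → 4: 16/16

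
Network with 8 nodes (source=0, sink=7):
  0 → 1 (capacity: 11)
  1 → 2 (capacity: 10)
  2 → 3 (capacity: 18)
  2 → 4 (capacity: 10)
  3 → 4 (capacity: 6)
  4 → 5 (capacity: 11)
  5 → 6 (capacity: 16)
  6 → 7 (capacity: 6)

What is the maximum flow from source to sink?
Maximum flow = 6

Max flow: 6

Flow assignment:
  0 → 1: 6/11
  1 → 2: 6/10
  2 → 4: 6/10
  4 → 5: 6/11
  5 → 6: 6/16
  6 → 7: 6/6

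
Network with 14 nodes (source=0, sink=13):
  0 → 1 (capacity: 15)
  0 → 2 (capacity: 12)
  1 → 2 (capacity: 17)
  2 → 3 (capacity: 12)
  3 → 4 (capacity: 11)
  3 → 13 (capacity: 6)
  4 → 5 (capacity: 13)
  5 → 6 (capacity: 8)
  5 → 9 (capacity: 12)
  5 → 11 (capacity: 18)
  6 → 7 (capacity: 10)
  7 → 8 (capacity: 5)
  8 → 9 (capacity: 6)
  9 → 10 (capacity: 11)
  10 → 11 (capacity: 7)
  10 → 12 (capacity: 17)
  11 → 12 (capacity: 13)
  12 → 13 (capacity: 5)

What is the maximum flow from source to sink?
Maximum flow = 11

Max flow: 11

Flow assignment:
  0 → 1: 11/15
  1 → 2: 11/17
  2 → 3: 11/12
  3 → 4: 5/11
  3 → 13: 6/6
  4 → 5: 5/13
  5 → 11: 5/18
  11 → 12: 5/13
  12 → 13: 5/5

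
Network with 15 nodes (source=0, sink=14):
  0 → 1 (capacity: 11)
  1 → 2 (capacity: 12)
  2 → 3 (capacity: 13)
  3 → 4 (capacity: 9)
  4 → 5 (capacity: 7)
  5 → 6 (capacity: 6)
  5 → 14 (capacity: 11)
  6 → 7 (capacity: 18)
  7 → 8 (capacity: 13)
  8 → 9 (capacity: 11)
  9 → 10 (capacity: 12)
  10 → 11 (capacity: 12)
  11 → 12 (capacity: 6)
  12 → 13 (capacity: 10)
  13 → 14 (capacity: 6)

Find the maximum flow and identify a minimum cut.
Max flow = 7, Min cut edges: (4,5)

Maximum flow: 7
Minimum cut: (4,5)
Partition: S = [0, 1, 2, 3, 4], T = [5, 6, 7, 8, 9, 10, 11, 12, 13, 14]

Max-flow min-cut theorem verified: both equal 7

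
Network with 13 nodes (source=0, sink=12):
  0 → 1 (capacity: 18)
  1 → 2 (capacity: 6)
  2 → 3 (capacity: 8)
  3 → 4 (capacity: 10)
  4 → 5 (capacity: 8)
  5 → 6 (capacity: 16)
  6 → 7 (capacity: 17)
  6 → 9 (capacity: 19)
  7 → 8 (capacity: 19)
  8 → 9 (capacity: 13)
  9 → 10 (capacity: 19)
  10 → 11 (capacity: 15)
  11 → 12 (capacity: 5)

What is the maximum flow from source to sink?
Maximum flow = 5

Max flow: 5

Flow assignment:
  0 → 1: 5/18
  1 → 2: 5/6
  2 → 3: 5/8
  3 → 4: 5/10
  4 → 5: 5/8
  5 → 6: 5/16
  6 → 9: 5/19
  9 → 10: 5/19
  10 → 11: 5/15
  11 → 12: 5/5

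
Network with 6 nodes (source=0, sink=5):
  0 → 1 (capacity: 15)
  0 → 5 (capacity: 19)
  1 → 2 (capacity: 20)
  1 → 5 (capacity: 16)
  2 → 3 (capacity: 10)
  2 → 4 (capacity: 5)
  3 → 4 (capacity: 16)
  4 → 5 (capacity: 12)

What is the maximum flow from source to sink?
Maximum flow = 34

Max flow: 34

Flow assignment:
  0 → 1: 15/15
  0 → 5: 19/19
  1 → 5: 15/16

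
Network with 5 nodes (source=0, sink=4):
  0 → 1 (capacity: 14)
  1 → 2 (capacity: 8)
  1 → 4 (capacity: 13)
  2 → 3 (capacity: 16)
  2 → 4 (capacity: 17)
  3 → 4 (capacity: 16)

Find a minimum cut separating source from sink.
Min cut value = 14, edges: (0,1)

Min cut value: 14
Partition: S = [0], T = [1, 2, 3, 4]
Cut edges: (0,1)

By max-flow min-cut theorem, max flow = min cut = 14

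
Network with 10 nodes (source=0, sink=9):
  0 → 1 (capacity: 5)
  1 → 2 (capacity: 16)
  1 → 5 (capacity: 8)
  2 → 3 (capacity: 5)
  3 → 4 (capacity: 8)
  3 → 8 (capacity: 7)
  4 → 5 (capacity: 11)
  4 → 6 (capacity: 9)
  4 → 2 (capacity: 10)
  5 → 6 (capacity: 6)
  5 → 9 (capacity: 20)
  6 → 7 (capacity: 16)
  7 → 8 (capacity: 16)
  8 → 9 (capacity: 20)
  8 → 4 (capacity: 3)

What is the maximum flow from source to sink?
Maximum flow = 5

Max flow: 5

Flow assignment:
  0 → 1: 5/5
  1 → 5: 5/8
  5 → 9: 5/20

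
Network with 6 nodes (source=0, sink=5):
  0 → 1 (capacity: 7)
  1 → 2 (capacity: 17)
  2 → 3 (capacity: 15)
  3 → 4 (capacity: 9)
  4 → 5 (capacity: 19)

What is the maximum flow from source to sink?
Maximum flow = 7

Max flow: 7

Flow assignment:
  0 → 1: 7/7
  1 → 2: 7/17
  2 → 3: 7/15
  3 → 4: 7/9
  4 → 5: 7/19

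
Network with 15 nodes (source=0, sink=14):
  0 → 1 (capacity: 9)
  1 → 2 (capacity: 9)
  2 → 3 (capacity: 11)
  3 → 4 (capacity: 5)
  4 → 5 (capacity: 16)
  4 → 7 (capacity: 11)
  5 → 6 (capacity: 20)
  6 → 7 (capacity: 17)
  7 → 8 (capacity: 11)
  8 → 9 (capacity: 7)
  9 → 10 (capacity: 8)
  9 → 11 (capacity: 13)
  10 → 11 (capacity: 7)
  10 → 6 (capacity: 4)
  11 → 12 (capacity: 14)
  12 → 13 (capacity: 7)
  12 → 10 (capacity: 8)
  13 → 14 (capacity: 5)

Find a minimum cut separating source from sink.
Min cut value = 5, edges: (13,14)

Min cut value: 5
Partition: S = [0, 1, 2, 3, 4, 5, 6, 7, 8, 9, 10, 11, 12, 13], T = [14]
Cut edges: (13,14)

By max-flow min-cut theorem, max flow = min cut = 5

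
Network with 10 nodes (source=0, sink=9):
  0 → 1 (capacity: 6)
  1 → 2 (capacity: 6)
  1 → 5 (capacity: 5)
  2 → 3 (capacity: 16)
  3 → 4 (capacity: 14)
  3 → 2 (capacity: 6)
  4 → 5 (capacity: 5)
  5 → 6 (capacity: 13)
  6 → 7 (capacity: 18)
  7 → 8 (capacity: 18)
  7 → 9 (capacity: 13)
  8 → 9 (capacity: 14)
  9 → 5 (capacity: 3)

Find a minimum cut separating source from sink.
Min cut value = 6, edges: (0,1)

Min cut value: 6
Partition: S = [0], T = [1, 2, 3, 4, 5, 6, 7, 8, 9]
Cut edges: (0,1)

By max-flow min-cut theorem, max flow = min cut = 6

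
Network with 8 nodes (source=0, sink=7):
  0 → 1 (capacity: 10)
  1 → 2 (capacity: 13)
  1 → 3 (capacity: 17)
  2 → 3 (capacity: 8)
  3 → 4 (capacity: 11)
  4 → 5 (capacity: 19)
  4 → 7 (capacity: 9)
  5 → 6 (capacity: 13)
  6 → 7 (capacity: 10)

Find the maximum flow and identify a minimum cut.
Max flow = 10, Min cut edges: (0,1)

Maximum flow: 10
Minimum cut: (0,1)
Partition: S = [0], T = [1, 2, 3, 4, 5, 6, 7]

Max-flow min-cut theorem verified: both equal 10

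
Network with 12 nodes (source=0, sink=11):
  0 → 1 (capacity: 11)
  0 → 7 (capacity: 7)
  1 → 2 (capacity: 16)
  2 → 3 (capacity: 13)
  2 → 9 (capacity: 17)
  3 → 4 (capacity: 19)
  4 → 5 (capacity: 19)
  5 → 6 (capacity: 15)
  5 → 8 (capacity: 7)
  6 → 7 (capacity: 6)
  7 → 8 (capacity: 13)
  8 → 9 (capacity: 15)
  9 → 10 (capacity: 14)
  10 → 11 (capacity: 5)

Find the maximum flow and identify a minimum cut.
Max flow = 5, Min cut edges: (10,11)

Maximum flow: 5
Minimum cut: (10,11)
Partition: S = [0, 1, 2, 3, 4, 5, 6, 7, 8, 9, 10], T = [11]

Max-flow min-cut theorem verified: both equal 5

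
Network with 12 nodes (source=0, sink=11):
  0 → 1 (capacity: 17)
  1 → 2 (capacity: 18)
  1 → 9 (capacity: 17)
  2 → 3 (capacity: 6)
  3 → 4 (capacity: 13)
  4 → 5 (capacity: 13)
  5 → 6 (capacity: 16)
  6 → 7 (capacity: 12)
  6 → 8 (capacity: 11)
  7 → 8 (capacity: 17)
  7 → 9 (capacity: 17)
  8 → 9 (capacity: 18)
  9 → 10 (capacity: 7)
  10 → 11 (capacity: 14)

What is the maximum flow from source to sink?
Maximum flow = 7

Max flow: 7

Flow assignment:
  0 → 1: 7/17
  1 → 9: 7/17
  9 → 10: 7/7
  10 → 11: 7/14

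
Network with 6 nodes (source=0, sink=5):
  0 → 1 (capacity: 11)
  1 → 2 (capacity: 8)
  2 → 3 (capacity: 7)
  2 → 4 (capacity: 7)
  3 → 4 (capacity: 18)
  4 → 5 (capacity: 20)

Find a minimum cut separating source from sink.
Min cut value = 8, edges: (1,2)

Min cut value: 8
Partition: S = [0, 1], T = [2, 3, 4, 5]
Cut edges: (1,2)

By max-flow min-cut theorem, max flow = min cut = 8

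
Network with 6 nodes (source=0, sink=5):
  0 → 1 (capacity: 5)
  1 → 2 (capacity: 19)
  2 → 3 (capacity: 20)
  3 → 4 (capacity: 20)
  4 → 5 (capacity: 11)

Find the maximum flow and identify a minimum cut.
Max flow = 5, Min cut edges: (0,1)

Maximum flow: 5
Minimum cut: (0,1)
Partition: S = [0], T = [1, 2, 3, 4, 5]

Max-flow min-cut theorem verified: both equal 5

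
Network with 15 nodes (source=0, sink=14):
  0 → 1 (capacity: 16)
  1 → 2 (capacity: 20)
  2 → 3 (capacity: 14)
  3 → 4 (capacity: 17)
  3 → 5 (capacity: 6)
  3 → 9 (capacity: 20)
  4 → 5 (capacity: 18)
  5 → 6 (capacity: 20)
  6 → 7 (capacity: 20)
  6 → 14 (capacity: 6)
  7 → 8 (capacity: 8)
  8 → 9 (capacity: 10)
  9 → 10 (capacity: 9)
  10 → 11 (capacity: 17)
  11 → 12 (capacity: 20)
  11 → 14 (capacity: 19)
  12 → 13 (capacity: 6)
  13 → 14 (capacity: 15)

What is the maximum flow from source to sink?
Maximum flow = 14

Max flow: 14

Flow assignment:
  0 → 1: 14/16
  1 → 2: 14/20
  2 → 3: 14/14
  3 → 5: 6/6
  3 → 9: 8/20
  5 → 6: 6/20
  6 → 14: 6/6
  9 → 10: 8/9
  10 → 11: 8/17
  11 → 14: 8/19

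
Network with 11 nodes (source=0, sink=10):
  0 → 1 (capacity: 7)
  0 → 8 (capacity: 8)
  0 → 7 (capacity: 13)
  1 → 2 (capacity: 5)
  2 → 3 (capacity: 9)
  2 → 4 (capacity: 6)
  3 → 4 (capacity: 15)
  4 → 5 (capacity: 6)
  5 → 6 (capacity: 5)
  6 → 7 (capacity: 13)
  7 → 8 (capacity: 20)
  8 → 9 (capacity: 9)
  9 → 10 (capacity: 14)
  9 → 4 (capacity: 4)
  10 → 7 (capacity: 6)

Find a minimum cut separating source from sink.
Min cut value = 9, edges: (8,9)

Min cut value: 9
Partition: S = [0, 1, 2, 3, 4, 5, 6, 7, 8], T = [9, 10]
Cut edges: (8,9)

By max-flow min-cut theorem, max flow = min cut = 9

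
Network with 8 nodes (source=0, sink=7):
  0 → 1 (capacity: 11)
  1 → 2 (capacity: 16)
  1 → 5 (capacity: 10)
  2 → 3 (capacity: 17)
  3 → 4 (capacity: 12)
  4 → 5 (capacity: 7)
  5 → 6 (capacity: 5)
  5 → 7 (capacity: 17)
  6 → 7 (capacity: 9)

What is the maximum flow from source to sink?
Maximum flow = 11

Max flow: 11

Flow assignment:
  0 → 1: 11/11
  1 → 2: 1/16
  1 → 5: 10/10
  2 → 3: 1/17
  3 → 4: 1/12
  4 → 5: 1/7
  5 → 7: 11/17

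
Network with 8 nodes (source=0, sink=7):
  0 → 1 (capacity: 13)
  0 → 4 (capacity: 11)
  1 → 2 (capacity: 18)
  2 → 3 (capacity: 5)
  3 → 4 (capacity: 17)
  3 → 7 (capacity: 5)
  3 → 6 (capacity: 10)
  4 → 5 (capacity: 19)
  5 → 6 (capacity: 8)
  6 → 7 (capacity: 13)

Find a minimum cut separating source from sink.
Min cut value = 13, edges: (2,3), (5,6)

Min cut value: 13
Partition: S = [0, 1, 2, 4, 5], T = [3, 6, 7]
Cut edges: (2,3), (5,6)

By max-flow min-cut theorem, max flow = min cut = 13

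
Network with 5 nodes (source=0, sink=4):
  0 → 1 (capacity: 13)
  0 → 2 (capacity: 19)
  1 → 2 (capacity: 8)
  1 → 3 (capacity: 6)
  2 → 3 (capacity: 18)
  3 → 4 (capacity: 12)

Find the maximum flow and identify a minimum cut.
Max flow = 12, Min cut edges: (3,4)

Maximum flow: 12
Minimum cut: (3,4)
Partition: S = [0, 1, 2, 3], T = [4]

Max-flow min-cut theorem verified: both equal 12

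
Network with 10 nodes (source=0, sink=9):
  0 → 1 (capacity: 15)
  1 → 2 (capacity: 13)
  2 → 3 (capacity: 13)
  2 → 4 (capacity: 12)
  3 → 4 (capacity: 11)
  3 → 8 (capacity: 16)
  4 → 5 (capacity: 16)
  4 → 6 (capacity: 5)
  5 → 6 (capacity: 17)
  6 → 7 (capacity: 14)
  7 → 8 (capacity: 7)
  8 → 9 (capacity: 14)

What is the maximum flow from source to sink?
Maximum flow = 13

Max flow: 13

Flow assignment:
  0 → 1: 13/15
  1 → 2: 13/13
  2 → 3: 13/13
  3 → 8: 13/16
  8 → 9: 13/14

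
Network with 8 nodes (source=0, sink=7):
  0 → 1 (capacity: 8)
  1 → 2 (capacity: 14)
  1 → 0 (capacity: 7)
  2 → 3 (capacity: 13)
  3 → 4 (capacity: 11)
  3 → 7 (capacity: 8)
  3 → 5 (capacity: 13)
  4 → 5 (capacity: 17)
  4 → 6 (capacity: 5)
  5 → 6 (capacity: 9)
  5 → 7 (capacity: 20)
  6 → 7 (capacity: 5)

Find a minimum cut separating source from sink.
Min cut value = 8, edges: (0,1)

Min cut value: 8
Partition: S = [0], T = [1, 2, 3, 4, 5, 6, 7]
Cut edges: (0,1)

By max-flow min-cut theorem, max flow = min cut = 8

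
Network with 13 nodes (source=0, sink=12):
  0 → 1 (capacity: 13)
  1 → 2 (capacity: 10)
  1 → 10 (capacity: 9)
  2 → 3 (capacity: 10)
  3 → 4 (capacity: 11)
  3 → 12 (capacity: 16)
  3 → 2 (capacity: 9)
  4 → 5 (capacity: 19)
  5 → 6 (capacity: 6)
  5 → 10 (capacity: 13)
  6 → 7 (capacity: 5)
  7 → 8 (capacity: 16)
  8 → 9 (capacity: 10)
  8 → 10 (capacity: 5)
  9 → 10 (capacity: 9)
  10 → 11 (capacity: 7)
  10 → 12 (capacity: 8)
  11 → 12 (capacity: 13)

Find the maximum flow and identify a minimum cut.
Max flow = 13, Min cut edges: (0,1)

Maximum flow: 13
Minimum cut: (0,1)
Partition: S = [0], T = [1, 2, 3, 4, 5, 6, 7, 8, 9, 10, 11, 12]

Max-flow min-cut theorem verified: both equal 13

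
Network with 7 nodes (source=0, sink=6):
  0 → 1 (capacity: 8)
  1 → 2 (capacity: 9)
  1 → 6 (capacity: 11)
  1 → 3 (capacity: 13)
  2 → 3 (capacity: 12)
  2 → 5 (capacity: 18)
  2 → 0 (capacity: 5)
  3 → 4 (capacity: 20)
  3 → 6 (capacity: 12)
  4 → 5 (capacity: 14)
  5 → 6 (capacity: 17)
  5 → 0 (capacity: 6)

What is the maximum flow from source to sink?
Maximum flow = 8

Max flow: 8

Flow assignment:
  0 → 1: 8/8
  1 → 6: 8/11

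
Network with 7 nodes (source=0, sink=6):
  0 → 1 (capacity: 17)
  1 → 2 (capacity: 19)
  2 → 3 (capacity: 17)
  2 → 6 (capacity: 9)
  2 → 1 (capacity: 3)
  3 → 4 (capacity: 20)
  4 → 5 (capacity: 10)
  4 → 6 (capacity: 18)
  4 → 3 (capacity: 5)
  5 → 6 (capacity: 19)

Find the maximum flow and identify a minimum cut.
Max flow = 17, Min cut edges: (0,1)

Maximum flow: 17
Minimum cut: (0,1)
Partition: S = [0], T = [1, 2, 3, 4, 5, 6]

Max-flow min-cut theorem verified: both equal 17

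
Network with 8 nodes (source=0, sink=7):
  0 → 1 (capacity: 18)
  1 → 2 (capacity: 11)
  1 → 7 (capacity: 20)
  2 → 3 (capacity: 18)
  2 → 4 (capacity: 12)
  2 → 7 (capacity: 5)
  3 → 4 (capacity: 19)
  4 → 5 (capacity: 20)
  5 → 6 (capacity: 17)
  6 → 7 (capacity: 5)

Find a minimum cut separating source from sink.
Min cut value = 18, edges: (0,1)

Min cut value: 18
Partition: S = [0], T = [1, 2, 3, 4, 5, 6, 7]
Cut edges: (0,1)

By max-flow min-cut theorem, max flow = min cut = 18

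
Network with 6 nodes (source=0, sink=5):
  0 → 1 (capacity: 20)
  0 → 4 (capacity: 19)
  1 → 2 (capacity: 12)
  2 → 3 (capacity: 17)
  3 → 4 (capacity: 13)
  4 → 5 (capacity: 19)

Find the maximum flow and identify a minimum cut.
Max flow = 19, Min cut edges: (4,5)

Maximum flow: 19
Minimum cut: (4,5)
Partition: S = [0, 1, 2, 3, 4], T = [5]

Max-flow min-cut theorem verified: both equal 19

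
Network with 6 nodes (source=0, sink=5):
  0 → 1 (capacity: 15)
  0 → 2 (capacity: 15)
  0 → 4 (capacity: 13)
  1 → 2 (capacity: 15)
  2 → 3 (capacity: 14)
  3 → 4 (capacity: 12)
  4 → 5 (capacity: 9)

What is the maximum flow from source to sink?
Maximum flow = 9

Max flow: 9

Flow assignment:
  0 → 1: 9/15
  1 → 2: 9/15
  2 → 3: 9/14
  3 → 4: 9/12
  4 → 5: 9/9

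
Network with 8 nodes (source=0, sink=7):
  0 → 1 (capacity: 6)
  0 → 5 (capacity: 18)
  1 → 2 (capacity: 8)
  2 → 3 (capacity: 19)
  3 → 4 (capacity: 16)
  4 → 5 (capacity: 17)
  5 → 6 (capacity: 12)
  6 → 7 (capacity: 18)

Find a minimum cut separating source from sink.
Min cut value = 12, edges: (5,6)

Min cut value: 12
Partition: S = [0, 1, 2, 3, 4, 5], T = [6, 7]
Cut edges: (5,6)

By max-flow min-cut theorem, max flow = min cut = 12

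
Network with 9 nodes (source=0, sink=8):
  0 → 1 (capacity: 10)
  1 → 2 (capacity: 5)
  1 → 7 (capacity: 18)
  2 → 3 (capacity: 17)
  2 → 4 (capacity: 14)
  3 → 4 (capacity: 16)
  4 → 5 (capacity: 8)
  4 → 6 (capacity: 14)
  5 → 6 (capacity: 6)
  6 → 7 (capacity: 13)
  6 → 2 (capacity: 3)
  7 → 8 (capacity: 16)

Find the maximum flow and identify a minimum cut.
Max flow = 10, Min cut edges: (0,1)

Maximum flow: 10
Minimum cut: (0,1)
Partition: S = [0], T = [1, 2, 3, 4, 5, 6, 7, 8]

Max-flow min-cut theorem verified: both equal 10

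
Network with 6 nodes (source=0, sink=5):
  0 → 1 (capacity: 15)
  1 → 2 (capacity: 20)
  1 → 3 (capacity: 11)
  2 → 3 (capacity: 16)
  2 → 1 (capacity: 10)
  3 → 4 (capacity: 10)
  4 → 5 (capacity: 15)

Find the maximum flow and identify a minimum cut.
Max flow = 10, Min cut edges: (3,4)

Maximum flow: 10
Minimum cut: (3,4)
Partition: S = [0, 1, 2, 3], T = [4, 5]

Max-flow min-cut theorem verified: both equal 10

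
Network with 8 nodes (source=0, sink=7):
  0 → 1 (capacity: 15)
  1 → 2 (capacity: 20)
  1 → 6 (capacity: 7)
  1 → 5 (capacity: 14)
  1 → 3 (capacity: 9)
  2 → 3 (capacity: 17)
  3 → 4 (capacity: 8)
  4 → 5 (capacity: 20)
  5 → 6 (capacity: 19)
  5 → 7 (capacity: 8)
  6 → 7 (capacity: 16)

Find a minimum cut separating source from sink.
Min cut value = 15, edges: (0,1)

Min cut value: 15
Partition: S = [0], T = [1, 2, 3, 4, 5, 6, 7]
Cut edges: (0,1)

By max-flow min-cut theorem, max flow = min cut = 15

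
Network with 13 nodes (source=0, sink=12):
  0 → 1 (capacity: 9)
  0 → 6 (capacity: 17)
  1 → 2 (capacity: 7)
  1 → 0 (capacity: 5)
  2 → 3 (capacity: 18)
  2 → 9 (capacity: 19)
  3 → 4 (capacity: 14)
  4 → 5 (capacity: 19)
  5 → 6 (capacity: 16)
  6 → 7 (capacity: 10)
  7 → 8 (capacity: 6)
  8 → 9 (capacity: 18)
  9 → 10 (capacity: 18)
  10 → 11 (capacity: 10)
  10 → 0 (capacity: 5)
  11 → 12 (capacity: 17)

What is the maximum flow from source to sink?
Maximum flow = 10

Max flow: 10

Flow assignment:
  0 → 1: 7/9
  0 → 6: 6/17
  1 → 2: 7/7
  2 → 9: 7/19
  6 → 7: 6/10
  7 → 8: 6/6
  8 → 9: 6/18
  9 → 10: 13/18
  10 → 11: 10/10
  10 → 0: 3/5
  11 → 12: 10/17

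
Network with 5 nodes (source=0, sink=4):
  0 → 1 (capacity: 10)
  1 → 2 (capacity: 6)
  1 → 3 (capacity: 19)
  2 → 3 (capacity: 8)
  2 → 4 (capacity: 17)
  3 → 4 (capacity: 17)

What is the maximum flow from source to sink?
Maximum flow = 10

Max flow: 10

Flow assignment:
  0 → 1: 10/10
  1 → 2: 6/6
  1 → 3: 4/19
  2 → 4: 6/17
  3 → 4: 4/17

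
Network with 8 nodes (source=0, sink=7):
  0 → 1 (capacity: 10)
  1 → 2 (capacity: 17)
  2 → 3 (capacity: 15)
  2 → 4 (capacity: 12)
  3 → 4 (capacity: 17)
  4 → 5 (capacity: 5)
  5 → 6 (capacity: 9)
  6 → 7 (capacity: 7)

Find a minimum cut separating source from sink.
Min cut value = 5, edges: (4,5)

Min cut value: 5
Partition: S = [0, 1, 2, 3, 4], T = [5, 6, 7]
Cut edges: (4,5)

By max-flow min-cut theorem, max flow = min cut = 5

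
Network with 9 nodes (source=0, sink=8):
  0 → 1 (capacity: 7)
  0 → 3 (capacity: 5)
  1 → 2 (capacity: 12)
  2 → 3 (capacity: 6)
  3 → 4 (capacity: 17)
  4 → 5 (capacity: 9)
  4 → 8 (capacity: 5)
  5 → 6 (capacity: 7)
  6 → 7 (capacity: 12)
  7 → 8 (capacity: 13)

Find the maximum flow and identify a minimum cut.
Max flow = 11, Min cut edges: (0,3), (2,3)

Maximum flow: 11
Minimum cut: (0,3), (2,3)
Partition: S = [0, 1, 2], T = [3, 4, 5, 6, 7, 8]

Max-flow min-cut theorem verified: both equal 11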